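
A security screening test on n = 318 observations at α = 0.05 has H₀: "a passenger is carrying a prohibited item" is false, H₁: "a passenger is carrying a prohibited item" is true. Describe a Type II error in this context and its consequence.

Type II error: failing to reject H₀ when it is false — concluding that a passenger is carrying a prohibited item is not supported when in fact it is. Consequence: letting a prohibited item through — security breach.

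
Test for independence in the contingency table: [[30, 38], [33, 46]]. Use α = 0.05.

χ² = 0.082. df = 1, critical = 3.841. Fail to reject H₀. No evidence of dependence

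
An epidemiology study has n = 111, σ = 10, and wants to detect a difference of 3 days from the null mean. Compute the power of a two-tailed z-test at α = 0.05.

SE = σ/√n = 10/√111 = 0.949. Non-centrality λ = d/SE = 3/0.949 = 3.161. Power ≈ Φ(λ - z_{α/2}) = Φ(3.161 - 1.96) = Φ(1.201) = 0.885.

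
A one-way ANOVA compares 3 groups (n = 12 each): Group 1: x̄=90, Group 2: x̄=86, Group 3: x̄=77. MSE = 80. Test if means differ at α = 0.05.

Grand mean = 84.33. SS_between = 1064.0, MS_between = 532.0. F = 6.65, F_crit ≈ 3.285. Reject H₀.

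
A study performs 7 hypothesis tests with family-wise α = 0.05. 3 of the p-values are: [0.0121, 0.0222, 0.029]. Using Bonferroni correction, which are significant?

Bonferroni α = 0.05/7 = 0.00714. None of the given p-values are significant.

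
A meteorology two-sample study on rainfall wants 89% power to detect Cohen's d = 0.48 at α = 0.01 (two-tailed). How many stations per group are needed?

z_{α/2} = 2.576, z_β = Φ⁻¹(0.89) = 1.227. For small effect (d = 0.48): n per group = 2(z_{α/2} + z_β)²/d² = 2(2.576 + 1.227)²/0.48² = 125.5 → 126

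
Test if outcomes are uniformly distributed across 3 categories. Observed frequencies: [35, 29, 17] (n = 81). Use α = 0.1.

Expected = 27 each. χ² = Σ(O-E)²/E = 6.222. df = 2, critical value = 4.605. Reject H₀.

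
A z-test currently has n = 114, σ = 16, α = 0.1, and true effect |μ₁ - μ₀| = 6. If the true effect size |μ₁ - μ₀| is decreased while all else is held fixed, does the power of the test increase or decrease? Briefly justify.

Power decreases: a smaller true effect decreases the non-centrality λ = |μ₁ - μ₀|/(σ/√n).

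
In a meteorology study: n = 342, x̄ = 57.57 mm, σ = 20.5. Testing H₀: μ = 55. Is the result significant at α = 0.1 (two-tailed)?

z = (57.57 - 55)/(20.5/√342) = 2.318. Since |z| > 1.645, significant at α = 0.1.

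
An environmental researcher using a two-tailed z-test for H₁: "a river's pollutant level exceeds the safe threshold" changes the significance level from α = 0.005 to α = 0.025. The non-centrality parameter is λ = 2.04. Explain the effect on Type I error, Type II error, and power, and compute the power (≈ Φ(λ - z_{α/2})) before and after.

Increasing α from 0.005 to 0.025:
• Type I error rate increases (α is the Type I rate by definition).
• Critical value moves from z_{α/2} = 2.807 to 2.241, so power = Φ(λ - z_{α/2}) goes from Φ(2.04 - 2.807) = 0.222 to Φ(2.04 - 2.241) = 0.42.
• Type II error rate β = 1 - power therefore decreases (0.778 → 0.58).
Appropriate when false negatives are costly — here, allowing unsafe pollution to continue.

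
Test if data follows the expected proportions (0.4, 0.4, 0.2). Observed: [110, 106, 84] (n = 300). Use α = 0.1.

Expected: [120.0, 120.0, 60.0]. χ² = 12.067. df = 2, critical = 4.605. Reject H₀.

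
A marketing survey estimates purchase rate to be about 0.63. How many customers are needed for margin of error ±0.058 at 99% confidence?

n = z²p(1-p)/E² = 2.576²×0.63×0.37/0.058² = 459.8 → n = 460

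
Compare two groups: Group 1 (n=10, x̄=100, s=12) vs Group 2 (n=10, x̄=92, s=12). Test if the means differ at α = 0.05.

Pooled sp = 12.0. t = 1.491, df = 18. Critical t = ±2.101. Fail to reject H₀.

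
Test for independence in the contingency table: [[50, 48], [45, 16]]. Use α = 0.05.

χ² = 8.091. df = 1, critical = 3.841. Reject H₀. Variables are dependent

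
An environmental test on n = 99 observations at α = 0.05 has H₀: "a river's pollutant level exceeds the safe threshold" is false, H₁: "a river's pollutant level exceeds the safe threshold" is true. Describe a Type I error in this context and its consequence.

Type I error: rejecting H₀ when it is true — concluding that a river's pollutant level exceeds the safe threshold when in fact it is not. Consequence: shutting down a compliant factory unnecessarily.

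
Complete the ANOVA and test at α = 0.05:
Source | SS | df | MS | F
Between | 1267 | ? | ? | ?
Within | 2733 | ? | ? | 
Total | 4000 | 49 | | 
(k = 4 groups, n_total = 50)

df_between = 3, df_within = 46. MS_between = 422.33, MS_within = 59.41. F = 7.108, F_crit ≈ 2.807. Reject H₀.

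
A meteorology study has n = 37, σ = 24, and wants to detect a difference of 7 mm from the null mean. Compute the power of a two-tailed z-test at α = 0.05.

SE = σ/√n = 24/√37 = 3.946. Non-centrality λ = d/SE = 7/3.946 = 1.774. Power ≈ Φ(λ - z_{α/2}) = Φ(1.774 - 1.96) = Φ(-0.186) = 0.426.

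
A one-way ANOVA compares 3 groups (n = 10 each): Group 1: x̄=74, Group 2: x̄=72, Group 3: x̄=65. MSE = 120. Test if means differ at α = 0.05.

Grand mean = 70.33. SS_between = 446.67, MS_between = 223.33. F = 1.861, F_crit ≈ 3.354. Fail to reject H₀.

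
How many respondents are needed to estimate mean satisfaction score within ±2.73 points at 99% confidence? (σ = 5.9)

n = (z*σ/E)² = (2.576×5.9/2.73)² = 31.0 → n = 31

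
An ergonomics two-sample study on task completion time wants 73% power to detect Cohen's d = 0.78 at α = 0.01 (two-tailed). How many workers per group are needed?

z_{α/2} = 2.576, z_β = Φ⁻¹(0.73) = 0.613. For medium effect (d = 0.78): n per group = 2(z_{α/2} + z_β)²/d² = 2(2.576 + 0.613)²/0.78² = 33.4 → 34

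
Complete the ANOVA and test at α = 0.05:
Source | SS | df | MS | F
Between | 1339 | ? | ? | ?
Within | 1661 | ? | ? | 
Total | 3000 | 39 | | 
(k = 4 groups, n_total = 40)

df_between = 3, df_within = 36. MS_between = 446.33, MS_within = 46.14. F = 9.674, F_crit ≈ 2.866. Reject H₀.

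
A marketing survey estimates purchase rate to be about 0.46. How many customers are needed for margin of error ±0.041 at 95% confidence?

n = z²p(1-p)/E² = 1.96²×0.46×0.54/0.041² = 567.7 → n = 568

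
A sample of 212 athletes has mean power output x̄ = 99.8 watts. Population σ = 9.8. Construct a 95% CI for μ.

CI = x̄ ± z*(σ/√n) = 99.8 ± 1.96(9.8/√212) = 99.8 ± 1.32 = (98.48, 101.12)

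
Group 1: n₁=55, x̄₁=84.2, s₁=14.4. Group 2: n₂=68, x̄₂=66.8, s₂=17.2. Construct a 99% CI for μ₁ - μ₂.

Difference = 17.4. SE = √(14.4²/55 + 17.2²/68) = 2.85. CI = (10.06, 24.74)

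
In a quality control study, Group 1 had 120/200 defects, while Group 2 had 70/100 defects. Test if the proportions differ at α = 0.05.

p̂₁ = 0.6, p̂₂ = 0.7, pooled p̂ = 0.633. z = -1.694. Critical: ±1.96. Fail to reject H₀.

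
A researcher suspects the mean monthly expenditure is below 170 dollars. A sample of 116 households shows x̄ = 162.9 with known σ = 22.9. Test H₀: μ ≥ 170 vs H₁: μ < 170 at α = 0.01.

z = -3.339. Critical value: -2.33. Reject H₀.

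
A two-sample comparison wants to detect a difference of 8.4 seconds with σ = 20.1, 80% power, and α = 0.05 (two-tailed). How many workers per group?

n per group = 2(z_α/2 + z_β)²σ²/d² = 2×(1.96 + 0.84)²×20.1²/8.4² = 89.8 → n = 90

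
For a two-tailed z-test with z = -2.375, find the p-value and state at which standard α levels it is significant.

p = 2·P(Z > |-2.375|) = 2·(1 - Φ(2.375)) ≈ 0.0175. Significant at α = 0.1; Significant at α = 0.05.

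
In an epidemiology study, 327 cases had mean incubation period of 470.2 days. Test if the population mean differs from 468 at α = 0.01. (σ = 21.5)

z = (x̄ - μ₀)/(σ/√n) = (470.2 - 468)/(21.5/√327) = 1.85. Critical value: ±2.576. Since |1.85| ≤ 2.576, Fail to reject H₀.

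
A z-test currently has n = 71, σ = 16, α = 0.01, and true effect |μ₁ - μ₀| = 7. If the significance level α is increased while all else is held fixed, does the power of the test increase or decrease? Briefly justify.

Power increases: a larger α lowers the critical value, so more of the H₁ sampling distribution falls in the rejection region.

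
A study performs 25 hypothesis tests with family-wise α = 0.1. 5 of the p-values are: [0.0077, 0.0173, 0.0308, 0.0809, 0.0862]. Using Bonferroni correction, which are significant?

Bonferroni α = 0.1/25 = 0.004. None of the given p-values are significant.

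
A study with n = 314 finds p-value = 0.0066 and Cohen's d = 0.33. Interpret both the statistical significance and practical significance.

Statistically significant (p = 0.0066 < 0.05). Cohen's d = 0.33 indicates a small effect size. Both statistical and practical significance should be considered.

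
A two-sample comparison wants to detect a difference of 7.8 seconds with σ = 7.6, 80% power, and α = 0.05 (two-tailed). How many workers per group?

n per group = 2(z_α/2 + z_β)²σ²/d² = 2×(1.96 + 0.84)²×7.6²/7.8² = 14.9 → n = 15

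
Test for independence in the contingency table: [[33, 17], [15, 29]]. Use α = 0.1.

χ² = 9.536. df = 1, critical = 2.706. Reject H₀. Variables are dependent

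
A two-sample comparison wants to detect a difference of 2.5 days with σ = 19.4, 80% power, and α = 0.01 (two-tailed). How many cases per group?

n per group = 2(z_α/2 + z_β)²σ²/d² = 2×(2.576 + 0.84)²×19.4²/2.5² = 1405.4 → n = 1406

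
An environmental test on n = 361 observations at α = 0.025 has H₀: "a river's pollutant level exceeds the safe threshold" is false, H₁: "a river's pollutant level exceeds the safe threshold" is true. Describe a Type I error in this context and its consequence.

Type I error: rejecting H₀ when it is true — concluding that a river's pollutant level exceeds the safe threshold when in fact it is not. Consequence: shutting down a compliant factory unnecessarily.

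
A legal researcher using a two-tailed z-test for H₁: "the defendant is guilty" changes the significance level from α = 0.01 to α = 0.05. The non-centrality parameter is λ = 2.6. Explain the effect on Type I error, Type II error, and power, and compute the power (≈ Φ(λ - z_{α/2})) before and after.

Increasing α from 0.01 to 0.05:
• Type I error rate increases (α is the Type I rate by definition).
• Critical value moves from z_{α/2} = 2.576 to 1.96, so power = Φ(λ - z_{α/2}) goes from Φ(2.6 - 2.576) = 0.51 to Φ(2.6 - 1.96) = 0.739.
• Type II error rate β = 1 - power therefore decreases (0.49 → 0.261).
Appropriate when false negatives are costly — here, acquitting a guilty person.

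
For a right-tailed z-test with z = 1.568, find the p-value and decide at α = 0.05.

p = P(Z > 1.568) = 1 - Φ(1.568) ≈ 0.0584. Since p ≥ 0.05, fail to reject H₀ (not significant) at α = 0.05.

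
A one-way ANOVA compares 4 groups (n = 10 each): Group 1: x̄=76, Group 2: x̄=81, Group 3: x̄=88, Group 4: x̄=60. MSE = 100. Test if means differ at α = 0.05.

Grand mean = 76.25. SS_between = 4247.5, MS_between = 1415.83. F = 14.158, F_crit ≈ 2.866. Reject H₀.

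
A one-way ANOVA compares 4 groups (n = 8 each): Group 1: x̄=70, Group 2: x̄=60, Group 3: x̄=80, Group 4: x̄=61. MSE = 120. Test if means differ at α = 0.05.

Grand mean = 67.75. SS_between = 2086.0, MS_between = 695.33. F = 5.794, F_crit ≈ 2.947. Reject H₀.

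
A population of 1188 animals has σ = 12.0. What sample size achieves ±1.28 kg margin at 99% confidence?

Without FPC: n₀ = (2.576×12.0/1.28)² = 583.222. With FPC: n = n₀N/(n₀+N-1) = 391.4 → n = 392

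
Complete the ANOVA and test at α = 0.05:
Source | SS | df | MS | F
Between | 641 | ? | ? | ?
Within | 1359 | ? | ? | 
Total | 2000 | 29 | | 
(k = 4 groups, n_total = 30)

df_between = 3, df_within = 26. MS_between = 213.67, MS_within = 52.27. F = 4.088, F_crit ≈ 2.975. Reject H₀.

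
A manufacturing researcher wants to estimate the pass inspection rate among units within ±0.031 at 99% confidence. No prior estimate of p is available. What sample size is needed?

Conservative approach: use p = 0.5 (maximizes p(1-p) = 0.25). n = z²(0.25)/E² = 2.576²×0.25/0.031² = 1726.3 → n = 1727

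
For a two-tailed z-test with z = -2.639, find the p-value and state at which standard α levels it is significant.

p = 2·P(Z > |-2.639|) = 2·(1 - Φ(2.639)) ≈ 0.0083. Significant at α = 0.1; Significant at α = 0.05; Significant at α = 0.01.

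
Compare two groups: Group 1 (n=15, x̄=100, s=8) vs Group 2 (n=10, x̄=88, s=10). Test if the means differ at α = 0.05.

Pooled sp = 8.84. t = 3.326, df = 23. Critical t = ±2.069. Reject H₀.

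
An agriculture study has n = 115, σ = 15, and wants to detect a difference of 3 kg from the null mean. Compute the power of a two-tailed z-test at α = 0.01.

SE = σ/√n = 15/√115 = 1.399. Non-centrality λ = d/SE = 3/1.399 = 2.145. Power ≈ Φ(λ - z_{α/2}) = Φ(2.145 - 2.576) = Φ(-0.431) = 0.333.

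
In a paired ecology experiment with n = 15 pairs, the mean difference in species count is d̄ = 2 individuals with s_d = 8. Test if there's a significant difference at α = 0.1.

t = d̄/(s_d/√n) = 2/(8/√15) = 0.968. df = 14, critical t = ±1.761. Fail to reject H₀.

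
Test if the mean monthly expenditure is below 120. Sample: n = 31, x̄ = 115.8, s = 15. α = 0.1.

t = (115.8 - 120)/(15/√31) = -1.559, df = 30. Critical t = -1.31. Reject H₀.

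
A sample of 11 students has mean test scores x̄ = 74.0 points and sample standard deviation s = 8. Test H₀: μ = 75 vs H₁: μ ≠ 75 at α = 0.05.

t = (x̄ - μ₀)/(s/√n) = (74.0 - 75)/(8/√11) = -0.415. df = 10, critical t = ±2.228. Fail to reject H₀.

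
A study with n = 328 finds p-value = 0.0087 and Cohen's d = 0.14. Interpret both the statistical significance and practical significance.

Statistically significant (p = 0.0087 < 0.05). Cohen's d = 0.14 indicates a very small effect size. Both statistical and practical significance should be considered.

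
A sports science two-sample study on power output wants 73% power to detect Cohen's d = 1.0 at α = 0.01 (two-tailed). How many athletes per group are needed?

z_{α/2} = 2.576, z_β = Φ⁻¹(0.73) = 0.613. For large effect (d = 1.0): n per group = 2(z_{α/2} + z_β)²/d² = 2(2.576 + 0.613)²/1.0² = 20.3 → 21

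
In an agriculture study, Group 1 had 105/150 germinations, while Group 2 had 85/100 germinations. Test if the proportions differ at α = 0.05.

p̂₁ = 0.7, p̂₂ = 0.85, pooled p̂ = 0.76. z = -2.721. Critical: ±1.96. Reject H₀.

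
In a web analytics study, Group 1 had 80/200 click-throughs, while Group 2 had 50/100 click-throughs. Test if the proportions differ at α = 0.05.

p̂₁ = 0.4, p̂₂ = 0.5, pooled p̂ = 0.433. z = -1.648. Critical: ±1.96. Fail to reject H₀.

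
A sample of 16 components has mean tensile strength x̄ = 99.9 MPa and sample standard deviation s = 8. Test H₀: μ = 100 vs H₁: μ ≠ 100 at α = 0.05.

t = (x̄ - μ₀)/(s/√n) = (99.9 - 100)/(8/√16) = -0.05. df = 15, critical t = ±2.131. Fail to reject H₀.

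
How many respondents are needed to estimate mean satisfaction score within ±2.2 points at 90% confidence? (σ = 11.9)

n = (z*σ/E)² = (1.645×11.9/2.2)² = 79.2 → n = 80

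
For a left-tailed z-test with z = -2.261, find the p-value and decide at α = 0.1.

p = P(Z < -2.261) = Φ(-2.261) ≈ 0.0119. Since p < 0.1, reject H₀ (significant) at α = 0.1.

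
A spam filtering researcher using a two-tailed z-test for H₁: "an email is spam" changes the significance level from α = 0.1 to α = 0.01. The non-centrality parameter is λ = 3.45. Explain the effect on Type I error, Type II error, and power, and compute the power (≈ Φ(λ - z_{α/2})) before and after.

Decreasing α from 0.1 to 0.01:
• Type I error rate decreases (α is the Type I rate by definition).
• Critical value moves from z_{α/2} = 1.645 to 2.576, so power = Φ(λ - z_{α/2}) goes from Φ(3.45 - 1.645) = 0.964 to Φ(3.45 - 2.576) = 0.809.
• Type II error rate β = 1 - power therefore increases (0.036 → 0.191).
Appropriate when false positives are costly — here, a legitimate email is sent to the spam folder and the user misses it.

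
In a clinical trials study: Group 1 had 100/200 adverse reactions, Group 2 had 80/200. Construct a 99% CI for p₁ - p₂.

p̂₁ = 0.5, p̂₂ = 0.4. Difference = 0.1. CI = (-0.028, 0.228)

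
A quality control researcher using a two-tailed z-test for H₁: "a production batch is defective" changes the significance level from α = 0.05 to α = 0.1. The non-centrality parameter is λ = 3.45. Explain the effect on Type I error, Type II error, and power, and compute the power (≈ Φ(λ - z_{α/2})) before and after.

Increasing α from 0.05 to 0.1:
• Type I error rate increases (α is the Type I rate by definition).
• Critical value moves from z_{α/2} = 1.96 to 1.645, so power = Φ(λ - z_{α/2}) goes from Φ(3.45 - 1.96) = 0.932 to Φ(3.45 - 1.645) = 0.964.
• Type II error rate β = 1 - power therefore decreases (0.068 → 0.036).
Appropriate when false negatives are costly — here, shipping a defective batch — faulty products reach customers.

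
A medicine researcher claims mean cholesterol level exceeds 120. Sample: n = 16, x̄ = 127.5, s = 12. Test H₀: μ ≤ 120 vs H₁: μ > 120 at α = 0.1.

t = (127.5 - 120)/(12/√16) = 2.5, df = 15. Critical t = 1.341. Reject H₀.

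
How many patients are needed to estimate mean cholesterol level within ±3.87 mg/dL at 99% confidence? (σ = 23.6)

n = (z*σ/E)² = (2.576×23.6/3.87)² = 246.8 → n = 247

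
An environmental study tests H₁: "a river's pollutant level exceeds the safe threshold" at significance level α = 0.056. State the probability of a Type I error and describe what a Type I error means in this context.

P(Type I error) = α = 0.056. A Type I error is rejecting H₀ when H₀ is actually true (false positive) — here, concluding that a river's pollutant level exceeds the safe threshold when in fact this is not the case. Consequence: shutting down a compliant factory unnecessarily.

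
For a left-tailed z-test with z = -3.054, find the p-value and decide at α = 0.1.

p = P(Z < -3.054) = Φ(-3.054) ≈ 0.0011. Since p < 0.1, reject H₀ (significant) at α = 0.1.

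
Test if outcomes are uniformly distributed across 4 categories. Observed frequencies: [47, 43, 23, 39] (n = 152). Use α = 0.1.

Expected = 38 each. χ² = Σ(O-E)²/E = 8.737. df = 3, critical value = 6.251. Reject H₀.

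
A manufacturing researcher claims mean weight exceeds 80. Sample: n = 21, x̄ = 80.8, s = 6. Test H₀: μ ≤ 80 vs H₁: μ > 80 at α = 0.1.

t = (80.8 - 80)/(6/√21) = 0.611, df = 20. Critical t = 1.325. Fail to reject H₀.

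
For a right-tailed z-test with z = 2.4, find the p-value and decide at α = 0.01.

p = P(Z > 2.4) = 1 - Φ(2.4) ≈ 0.0082. Since p < 0.01, reject H₀ (significant) at α = 0.01.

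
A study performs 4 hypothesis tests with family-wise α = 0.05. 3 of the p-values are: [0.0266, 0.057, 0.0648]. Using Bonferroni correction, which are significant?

Bonferroni α = 0.05/4 = 0.0125. None of the given p-values are significant.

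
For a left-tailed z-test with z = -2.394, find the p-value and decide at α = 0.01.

p = P(Z < -2.394) = Φ(-2.394) ≈ 0.0083. Since p < 0.01, reject H₀ (significant) at α = 0.01.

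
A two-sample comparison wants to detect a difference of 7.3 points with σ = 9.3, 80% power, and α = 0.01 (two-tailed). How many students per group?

n per group = 2(z_α/2 + z_β)²σ²/d² = 2×(2.576 + 0.84)²×9.3²/7.3² = 37.9 → n = 38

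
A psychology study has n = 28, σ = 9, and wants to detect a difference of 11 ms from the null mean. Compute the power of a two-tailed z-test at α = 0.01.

SE = σ/√n = 9/√28 = 1.701. Non-centrality λ = d/SE = 11/1.701 = 6.467. Power ≈ Φ(λ - z_{α/2}) = Φ(6.467 - 2.576) = Φ(3.891) = 1.0.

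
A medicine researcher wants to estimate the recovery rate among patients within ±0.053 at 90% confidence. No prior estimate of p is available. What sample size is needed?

Conservative approach: use p = 0.5 (maximizes p(1-p) = 0.25). n = z²(0.25)/E² = 1.645²×0.25/0.053² = 240.8 → n = 241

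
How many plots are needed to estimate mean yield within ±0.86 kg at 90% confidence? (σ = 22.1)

n = (z*σ/E)² = (1.645×22.1/0.86)² = 1787.0 → n = 1787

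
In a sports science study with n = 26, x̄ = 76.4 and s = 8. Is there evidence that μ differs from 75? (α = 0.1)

t = (x̄ - μ₀)/(s/√n) = (76.4 - 75)/(8/√26) = 0.892. df = 25, critical t = ±1.708. Fail to reject H₀.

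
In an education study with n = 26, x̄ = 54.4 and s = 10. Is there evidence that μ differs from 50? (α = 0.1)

t = (x̄ - μ₀)/(s/√n) = (54.4 - 50)/(10/√26) = 2.244. df = 25, critical t = ±1.708. Reject H₀.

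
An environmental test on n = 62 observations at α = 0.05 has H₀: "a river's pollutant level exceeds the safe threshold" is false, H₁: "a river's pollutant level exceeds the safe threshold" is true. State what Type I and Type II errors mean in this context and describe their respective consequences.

Type I (false positive): concluding that a river's pollutant level exceeds the safe threshold when it is not — shutting down a compliant factory unnecessarily. Type II (false negative): failing to conclude that a river's pollutant level exceeds the safe threshold when it is — allowing unsafe pollution to continue. Which is costlier depends on domain priorities and is a judgement call rather than a statistical fact.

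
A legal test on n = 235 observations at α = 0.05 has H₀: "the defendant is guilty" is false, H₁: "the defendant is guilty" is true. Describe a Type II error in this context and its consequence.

Type II error: failing to reject H₀ when it is false — concluding that the defendant is guilty is not supported when in fact it is. Consequence: acquitting a guilty person.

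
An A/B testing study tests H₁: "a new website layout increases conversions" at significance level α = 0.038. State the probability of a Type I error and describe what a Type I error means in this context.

P(Type I error) = α = 0.038. A Type I error is rejecting H₀ when H₀ is actually true (false positive) — here, concluding that a new website layout increases conversions when in fact this is not the case. Consequence: rolling out a layout that doesn't actually help — wasted engineering effort.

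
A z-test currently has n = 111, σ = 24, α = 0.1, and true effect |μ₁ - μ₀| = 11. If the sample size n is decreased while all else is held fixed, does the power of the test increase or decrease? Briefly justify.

Power decreases: a smaller n inflates the standard error σ/√n, pulling the sampling distribution under H₁ back toward the critical value.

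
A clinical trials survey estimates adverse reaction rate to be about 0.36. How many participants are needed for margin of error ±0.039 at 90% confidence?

n = z²p(1-p)/E² = 1.645²×0.36×0.64/0.039² = 409.9 → n = 410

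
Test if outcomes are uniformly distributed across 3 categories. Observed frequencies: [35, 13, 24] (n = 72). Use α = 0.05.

Expected = 24 each. χ² = Σ(O-E)²/E = 10.083. df = 2, critical value = 5.991. Reject H₀.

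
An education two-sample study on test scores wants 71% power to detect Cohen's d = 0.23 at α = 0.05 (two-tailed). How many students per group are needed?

z_{α/2} = 1.96, z_β = Φ⁻¹(0.71) = 0.553. For small effect (d = 0.23): n per group = 2(z_{α/2} + z_β)²/d² = 2(1.96 + 0.553)²/0.23² = 238.8 → 239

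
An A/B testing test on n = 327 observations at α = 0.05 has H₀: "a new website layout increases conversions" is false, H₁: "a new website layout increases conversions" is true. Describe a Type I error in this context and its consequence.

Type I error: rejecting H₀ when it is true — concluding that a new website layout increases conversions when in fact it is not. Consequence: rolling out a layout that doesn't actually help — wasted engineering effort.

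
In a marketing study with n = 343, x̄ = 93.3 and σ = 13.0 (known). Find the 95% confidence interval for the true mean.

CI = x̄ ± z*(σ/√n) = 93.3 ± 1.96(13.0/√343) = 93.3 ± 1.38 = (91.92, 94.68)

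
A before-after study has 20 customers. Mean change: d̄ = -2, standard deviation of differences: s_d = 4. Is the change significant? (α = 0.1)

t = d̄/(s_d/√n) = -2/(4/√20) = -2.236. df = 19, critical t = ±1.729. Reject H₀.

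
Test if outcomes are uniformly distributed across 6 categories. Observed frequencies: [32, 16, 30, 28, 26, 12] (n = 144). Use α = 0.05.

Expected = 24 each. χ² = Σ(O-E)²/E = 13.667. df = 5, critical value = 11.07. Reject H₀.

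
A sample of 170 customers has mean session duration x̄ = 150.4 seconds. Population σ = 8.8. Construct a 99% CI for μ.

CI = x̄ ± z*(σ/√n) = 150.4 ± 2.576(8.8/√170) = 150.4 ± 1.74 = (148.66, 152.14)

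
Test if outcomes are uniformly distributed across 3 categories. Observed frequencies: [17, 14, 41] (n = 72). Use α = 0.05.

Expected = 24 each. χ² = Σ(O-E)²/E = 18.25. df = 2, critical value = 5.991. Reject H₀.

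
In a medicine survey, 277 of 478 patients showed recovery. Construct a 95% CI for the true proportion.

p̂ = 0.579. CI = p̂ ± z*√(p̂(1-p̂)/n) = (0.535, 0.624)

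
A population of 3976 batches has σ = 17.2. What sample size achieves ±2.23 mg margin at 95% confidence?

Without FPC: n₀ = (1.96×17.2/2.23)² = 228.538. With FPC: n = n₀N/(n₀+N-1) = 216.2 → n = 217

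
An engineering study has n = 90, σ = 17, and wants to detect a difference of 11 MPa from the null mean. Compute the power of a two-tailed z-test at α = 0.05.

SE = σ/√n = 17/√90 = 1.792. Non-centrality λ = d/SE = 11/1.792 = 6.139. Power ≈ Φ(λ - z_{α/2}) = Φ(6.139 - 1.96) = Φ(4.179) = 1.0.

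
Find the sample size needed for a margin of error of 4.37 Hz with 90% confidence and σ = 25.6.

n = (z*σ/E)² = (1.645×25.6/4.37)² = 92.9 → n = 93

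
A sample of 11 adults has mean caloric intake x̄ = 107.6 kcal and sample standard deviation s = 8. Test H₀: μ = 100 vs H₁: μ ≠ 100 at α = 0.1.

t = (x̄ - μ₀)/(s/√n) = (107.6 - 100)/(8/√11) = 3.151. df = 10, critical t = ±1.812. Reject H₀.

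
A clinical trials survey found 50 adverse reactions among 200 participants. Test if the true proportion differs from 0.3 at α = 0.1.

p̂ = 0.25, p₀ = 0.3. z = (p̂ - p₀)/√(p₀(1-p₀)/n) = -1.543. Critical: ±1.645. Fail to reject H₀.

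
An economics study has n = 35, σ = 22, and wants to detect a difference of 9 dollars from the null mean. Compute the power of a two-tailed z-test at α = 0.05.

SE = σ/√n = 22/√35 = 3.719. Non-centrality λ = d/SE = 9/3.719 = 2.42. Power ≈ Φ(λ - z_{α/2}) = Φ(2.42 - 1.96) = Φ(0.46) = 0.677.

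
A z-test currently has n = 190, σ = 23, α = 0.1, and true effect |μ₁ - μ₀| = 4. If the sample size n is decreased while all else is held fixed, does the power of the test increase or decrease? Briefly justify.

Power decreases: a smaller n inflates the standard error σ/√n, pulling the sampling distribution under H₁ back toward the critical value.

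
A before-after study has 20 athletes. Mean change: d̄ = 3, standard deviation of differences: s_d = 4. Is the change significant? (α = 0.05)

t = d̄/(s_d/√n) = 3/(4/√20) = 3.354. df = 19, critical t = ±2.093. Reject H₀.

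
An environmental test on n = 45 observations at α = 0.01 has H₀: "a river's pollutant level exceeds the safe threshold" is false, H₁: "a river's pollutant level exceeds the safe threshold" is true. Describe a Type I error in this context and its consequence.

Type I error: rejecting H₀ when it is true — concluding that a river's pollutant level exceeds the safe threshold when in fact it is not. Consequence: shutting down a compliant factory unnecessarily.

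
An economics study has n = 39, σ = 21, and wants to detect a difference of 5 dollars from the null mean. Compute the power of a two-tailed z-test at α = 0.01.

SE = σ/√n = 21/√39 = 3.363. Non-centrality λ = d/SE = 5/3.363 = 1.487. Power ≈ Φ(λ - z_{α/2}) = Φ(1.487 - 2.576) = Φ(-1.089) = 0.138.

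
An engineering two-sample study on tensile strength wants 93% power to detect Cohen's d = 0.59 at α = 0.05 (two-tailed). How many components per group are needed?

z_{α/2} = 1.96, z_β = Φ⁻¹(0.93) = 1.476. For medium effect (d = 0.59): n per group = 2(z_{α/2} + z_β)²/d² = 2(1.96 + 1.476)²/0.59² = 67.8 → 68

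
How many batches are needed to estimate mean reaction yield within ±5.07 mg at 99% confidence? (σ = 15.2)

n = (z*σ/E)² = (2.576×15.2/5.07)² = 59.6 → n = 60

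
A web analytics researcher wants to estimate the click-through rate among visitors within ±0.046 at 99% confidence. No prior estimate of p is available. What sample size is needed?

Conservative approach: use p = 0.5 (maximizes p(1-p) = 0.25). n = z²(0.25)/E² = 2.576²×0.25/0.046² = 784.0 → n = 784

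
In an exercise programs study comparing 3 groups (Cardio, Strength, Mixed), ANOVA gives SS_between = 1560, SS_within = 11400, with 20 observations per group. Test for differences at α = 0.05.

df_between = 2, df_within = 57. F = MS_between/MS_within = 780.0/200.0 = 3.9. F_crit ≈ 3.159. Reject H₀. At least one mean differs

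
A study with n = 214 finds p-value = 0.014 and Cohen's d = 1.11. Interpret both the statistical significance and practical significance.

Statistically significant (p = 0.014 < 0.05). Cohen's d = 1.11 indicates a large effect size. Both statistical and practical significance should be considered.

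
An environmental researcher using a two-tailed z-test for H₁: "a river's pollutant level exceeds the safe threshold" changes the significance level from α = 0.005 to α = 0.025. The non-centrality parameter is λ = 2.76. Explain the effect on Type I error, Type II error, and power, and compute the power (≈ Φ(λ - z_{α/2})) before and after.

Increasing α from 0.005 to 0.025:
• Type I error rate increases (α is the Type I rate by definition).
• Critical value moves from z_{α/2} = 2.807 to 2.241, so power = Φ(λ - z_{α/2}) goes from Φ(2.76 - 2.807) = 0.481 to Φ(2.76 - 2.241) = 0.698.
• Type II error rate β = 1 - power therefore decreases (0.519 → 0.302).
Appropriate when false negatives are costly — here, allowing unsafe pollution to continue.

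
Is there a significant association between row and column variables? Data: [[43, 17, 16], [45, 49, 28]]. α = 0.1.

χ² = 8.611. df = 2, critical = 4.605. Reject H₀. Variables are dependent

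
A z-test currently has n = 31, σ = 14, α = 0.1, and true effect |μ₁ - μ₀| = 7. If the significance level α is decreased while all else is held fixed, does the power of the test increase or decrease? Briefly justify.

Power decreases: a smaller α raises the critical value, so less of the H₁ sampling distribution falls in the rejection region.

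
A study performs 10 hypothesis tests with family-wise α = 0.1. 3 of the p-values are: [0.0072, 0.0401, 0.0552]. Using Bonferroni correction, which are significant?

Bonferroni α = 0.1/10 = 0.01. Significant p-values: [0.0072]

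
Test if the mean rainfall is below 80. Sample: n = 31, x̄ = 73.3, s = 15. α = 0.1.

t = (73.3 - 80)/(15/√31) = -2.487, df = 30. Critical t = -1.31. Reject H₀.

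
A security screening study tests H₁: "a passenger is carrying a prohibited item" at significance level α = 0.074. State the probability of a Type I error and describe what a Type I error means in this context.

P(Type I error) = α = 0.074. A Type I error is rejecting H₀ when H₀ is actually true (false positive) — here, concluding that a passenger is carrying a prohibited item when in fact this is not the case. Consequence: detaining an innocent passenger — delay and inconvenience.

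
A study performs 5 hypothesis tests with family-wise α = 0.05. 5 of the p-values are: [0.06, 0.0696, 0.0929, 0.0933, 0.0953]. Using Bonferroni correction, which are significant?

Bonferroni α = 0.05/5 = 0.01. None of the given p-values are significant.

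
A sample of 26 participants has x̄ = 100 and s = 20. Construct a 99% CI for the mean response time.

CI = x̄ ± t*(s/√n) = 100 ± 2.787(20/√26) = (89.07, 110.93)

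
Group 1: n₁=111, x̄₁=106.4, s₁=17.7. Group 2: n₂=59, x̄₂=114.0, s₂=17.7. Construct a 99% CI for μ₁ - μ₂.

Difference = -7.6. SE = √(17.7²/111 + 17.7²/59) = 2.852. CI = (-14.95, -0.25)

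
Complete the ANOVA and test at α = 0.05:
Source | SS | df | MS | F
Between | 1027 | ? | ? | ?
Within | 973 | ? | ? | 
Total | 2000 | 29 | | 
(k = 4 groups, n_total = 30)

df_between = 3, df_within = 26. MS_between = 342.33, MS_within = 37.42. F = 9.148, F_crit ≈ 2.975. Reject H₀.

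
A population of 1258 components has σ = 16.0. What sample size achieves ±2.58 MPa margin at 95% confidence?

Without FPC: n₀ = (1.96×16.0/2.58)² = 147.745. With FPC: n = n₀N/(n₀+N-1) = 132.3 → n = 133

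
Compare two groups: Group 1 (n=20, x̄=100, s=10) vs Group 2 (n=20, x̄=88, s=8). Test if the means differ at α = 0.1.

Pooled sp = 9.06. t = 4.191, df = 38. Critical t = ±1.686. Reject H₀.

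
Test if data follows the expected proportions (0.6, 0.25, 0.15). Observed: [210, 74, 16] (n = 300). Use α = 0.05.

Expected: [180.0, 75.0, 45.0]. χ² = 23.702. df = 2, critical = 5.991. Reject H₀.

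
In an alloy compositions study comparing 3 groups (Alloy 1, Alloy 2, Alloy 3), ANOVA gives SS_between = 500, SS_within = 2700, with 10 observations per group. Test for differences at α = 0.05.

df_between = 2, df_within = 27. F = MS_between/MS_within = 250.0/100.0 = 2.5. F_crit ≈ 3.354. Fail to reject H₀.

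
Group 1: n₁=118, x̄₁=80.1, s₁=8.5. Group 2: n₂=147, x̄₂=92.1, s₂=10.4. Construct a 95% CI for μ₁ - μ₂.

Difference = -12.0. SE = √(8.5²/118 + 10.4²/147) = 1.161. CI = (-14.28, -9.72)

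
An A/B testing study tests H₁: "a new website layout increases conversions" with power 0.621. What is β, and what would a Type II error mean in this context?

β = 1 - power = 1 - 0.621 = 0.379. A Type II error is failing to reject H₀ when H₀ is false (false negative) — here, failing to conclude that a new website layout increases conversions when in fact it is true. Consequence: discarding a layout that would have improved conversions — lost revenue.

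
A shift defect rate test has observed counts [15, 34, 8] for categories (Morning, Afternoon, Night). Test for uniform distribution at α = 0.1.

Expected = 19 each. χ² = Σ(O-E)²/E = 19.053. df = 2, critical value = 4.605. Reject H₀.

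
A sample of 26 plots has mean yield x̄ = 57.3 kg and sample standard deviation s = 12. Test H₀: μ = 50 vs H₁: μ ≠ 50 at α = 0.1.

t = (x̄ - μ₀)/(s/√n) = (57.3 - 50)/(12/√26) = 3.102. df = 25, critical t = ±1.708. Reject H₀.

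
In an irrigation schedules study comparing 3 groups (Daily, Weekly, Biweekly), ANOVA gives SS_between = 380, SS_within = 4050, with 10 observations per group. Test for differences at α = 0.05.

df_between = 2, df_within = 27. F = MS_between/MS_within = 190.0/150.0 = 1.267. F_crit ≈ 3.354. Fail to reject H₀.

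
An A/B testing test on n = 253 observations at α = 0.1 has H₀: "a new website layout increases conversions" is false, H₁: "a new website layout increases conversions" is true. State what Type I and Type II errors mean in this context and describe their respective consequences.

Type I (false positive): concluding that a new website layout increases conversions when it is not — rolling out a layout that doesn't actually help — wasted engineering effort. Type II (false negative): failing to conclude that a new website layout increases conversions when it is — discarding a layout that would have improved conversions — lost revenue. Which is costlier depends on domain priorities and is a judgement call rather than a statistical fact.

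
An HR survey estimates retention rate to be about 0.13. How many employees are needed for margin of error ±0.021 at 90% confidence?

n = z²p(1-p)/E² = 1.645²×0.13×0.87/0.021² = 694.0 → n = 694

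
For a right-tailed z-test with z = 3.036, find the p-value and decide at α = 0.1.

p = P(Z > 3.036) = 1 - Φ(3.036) ≈ 0.0012. Since p < 0.1, reject H₀ (significant) at α = 0.1.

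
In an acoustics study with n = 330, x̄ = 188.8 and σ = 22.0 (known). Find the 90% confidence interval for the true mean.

CI = x̄ ± z*(σ/√n) = 188.8 ± 1.645(22.0/√330) = 188.8 ± 1.99 = (186.81, 190.79)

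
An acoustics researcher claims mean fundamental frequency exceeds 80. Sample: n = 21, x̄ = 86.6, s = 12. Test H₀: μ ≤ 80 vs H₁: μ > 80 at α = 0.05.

t = (86.6 - 80)/(12/√21) = 2.52, df = 20. Critical t = 1.725. Reject H₀.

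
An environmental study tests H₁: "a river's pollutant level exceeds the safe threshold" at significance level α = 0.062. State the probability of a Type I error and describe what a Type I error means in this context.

P(Type I error) = α = 0.062. A Type I error is rejecting H₀ when H₀ is actually true (false positive) — here, concluding that a river's pollutant level exceeds the safe threshold when in fact this is not the case. Consequence: shutting down a compliant factory unnecessarily.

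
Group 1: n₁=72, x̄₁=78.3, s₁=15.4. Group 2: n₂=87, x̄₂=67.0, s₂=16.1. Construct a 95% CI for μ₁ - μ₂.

Difference = 11.3. SE = √(15.4²/72 + 16.1²/87) = 2.505. CI = (6.39, 16.21)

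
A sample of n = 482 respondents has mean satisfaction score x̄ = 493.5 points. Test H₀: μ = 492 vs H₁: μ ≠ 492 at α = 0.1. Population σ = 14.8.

z = (x̄ - μ₀)/(σ/√n) = (493.5 - 492)/(14.8/√482) = 2.225. Critical value: ±1.645. Since |2.225| > 1.645, Reject H₀.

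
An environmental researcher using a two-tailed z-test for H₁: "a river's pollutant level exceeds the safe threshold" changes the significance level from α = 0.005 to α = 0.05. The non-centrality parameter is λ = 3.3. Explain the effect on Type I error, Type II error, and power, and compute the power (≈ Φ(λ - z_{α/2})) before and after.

Increasing α from 0.005 to 0.05:
• Type I error rate increases (α is the Type I rate by definition).
• Critical value moves from z_{α/2} = 2.807 to 1.96, so power = Φ(λ - z_{α/2}) goes from Φ(3.3 - 2.807) = 0.689 to Φ(3.3 - 1.96) = 0.91.
• Type II error rate β = 1 - power therefore decreases (0.311 → 0.09).
Appropriate when false negatives are costly — here, allowing unsafe pollution to continue.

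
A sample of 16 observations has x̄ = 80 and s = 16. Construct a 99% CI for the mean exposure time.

CI = x̄ ± t*(s/√n) = 80 ± 2.947(16/√16) = (68.21, 91.79)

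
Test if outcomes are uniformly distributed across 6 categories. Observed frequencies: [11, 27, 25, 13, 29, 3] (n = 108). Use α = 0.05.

Expected = 18 each. χ² = Σ(O-E)²/E = 30.556. df = 5, critical value = 11.07. Reject H₀.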